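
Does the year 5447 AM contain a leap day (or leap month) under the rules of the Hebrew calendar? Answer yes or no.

no

Hebrew year 5447 is year 13 of its 19-year Metonic cycle; leap years are at positions 3, 6, 8, 11, 14, 17, 19, so it is a common year (12 months).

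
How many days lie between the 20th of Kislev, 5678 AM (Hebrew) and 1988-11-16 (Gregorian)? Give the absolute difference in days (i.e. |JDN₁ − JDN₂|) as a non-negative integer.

25914

First date → JDN 2421568; second date → JDN 2447482.
The interval is |2421568 − 2447482| = 25914 days.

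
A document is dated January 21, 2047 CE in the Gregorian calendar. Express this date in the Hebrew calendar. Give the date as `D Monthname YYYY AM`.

23 Tevet 5807 AM

Both dates share Julian Day Number 2468732; in the Hebrew calendar that is 23 Tevet 5807 AM.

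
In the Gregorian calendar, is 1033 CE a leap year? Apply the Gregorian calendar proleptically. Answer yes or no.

no

1033 is not divisible by 4, so it is a common year.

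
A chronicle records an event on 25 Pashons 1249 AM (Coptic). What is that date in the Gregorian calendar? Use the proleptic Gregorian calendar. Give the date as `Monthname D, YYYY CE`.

May 30, 1533 CE

Both dates share Julian Day Number 2281126; in the Gregorian calendar that is 30 May 1533 CE.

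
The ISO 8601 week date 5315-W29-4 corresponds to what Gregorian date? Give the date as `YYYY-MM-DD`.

ISO week 1 of 5315 is the week containing the first Thursday of 5315.
Week 29, day 4 (Thursday) lands on 5315-07-18.

5315-07-18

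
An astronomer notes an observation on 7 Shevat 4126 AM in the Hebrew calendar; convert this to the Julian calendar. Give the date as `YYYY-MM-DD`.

0366-01-04

Julian Day Number of the source date = 1854743.
Converting JDN 1854743 to the Julian calendar gives 4 January 366 CE.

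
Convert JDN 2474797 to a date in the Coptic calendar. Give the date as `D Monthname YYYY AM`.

The Gregorian equivalent of JDN 2474797 is 30 August 2063.
In the Coptic calendar that day is 24 Mesori 1779 AM.

24 Mesori 1779 AM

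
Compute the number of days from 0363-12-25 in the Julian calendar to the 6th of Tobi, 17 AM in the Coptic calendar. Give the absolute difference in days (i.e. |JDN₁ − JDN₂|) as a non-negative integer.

JDN of the first date = 1854002.
JDN of the second date = 1830999.
|1830999 − 1854002| = 23003.

23003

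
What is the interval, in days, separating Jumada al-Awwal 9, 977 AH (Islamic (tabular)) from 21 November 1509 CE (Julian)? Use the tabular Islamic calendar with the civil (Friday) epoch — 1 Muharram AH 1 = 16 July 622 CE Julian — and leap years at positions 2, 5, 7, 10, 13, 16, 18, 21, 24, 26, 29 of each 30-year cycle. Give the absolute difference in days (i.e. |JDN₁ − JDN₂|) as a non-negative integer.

21883

JDN of the first date = 2294428.
JDN of the second date = 2272545.
|2272545 − 2294428| = 21883.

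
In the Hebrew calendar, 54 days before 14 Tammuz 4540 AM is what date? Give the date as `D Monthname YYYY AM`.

19 Iyar 4540 AM

JDN of 14 Tammuz 4540 AM = 2006125.
2006125 − 54 = 2006071.
JDN 2006071 in the Hebrew calendar is 19 Iyar 4540 AM.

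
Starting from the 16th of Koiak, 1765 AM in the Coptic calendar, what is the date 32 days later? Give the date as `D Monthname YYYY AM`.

JDN of the 16th of Koiak, 1765 AM = 2469436.
2469436 + 32 = 2469468.
JDN 2469468 in the Coptic calendar is 18 Tobi 1765 AM.

18 Tobi 1765 AM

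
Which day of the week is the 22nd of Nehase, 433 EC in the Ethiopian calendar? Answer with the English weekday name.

Friday

In the proleptic Gregorian calendar this is 16 August 441 (JDN 1882360).
Since JDN mod 7 = 4 (0 = Monday), the day is Friday.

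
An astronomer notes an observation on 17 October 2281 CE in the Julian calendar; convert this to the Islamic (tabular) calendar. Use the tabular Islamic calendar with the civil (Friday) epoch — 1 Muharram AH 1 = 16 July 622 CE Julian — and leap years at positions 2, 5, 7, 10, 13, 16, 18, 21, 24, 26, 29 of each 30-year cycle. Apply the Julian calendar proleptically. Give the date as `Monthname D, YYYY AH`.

Rabi' al-Awwal 18, 1711 AH

Julian Day Number of the source date = 2554483.
Converting JDN 2554483 to the tabular Islamic calendar gives 18 Rabi' al-Awwal 1711 AH.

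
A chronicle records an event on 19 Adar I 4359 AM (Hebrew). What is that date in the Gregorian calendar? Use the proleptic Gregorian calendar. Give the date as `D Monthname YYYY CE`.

Both dates share Julian Day Number 1939893; in the Gregorian calendar that is 22 February 599 CE.

22 February 599 CE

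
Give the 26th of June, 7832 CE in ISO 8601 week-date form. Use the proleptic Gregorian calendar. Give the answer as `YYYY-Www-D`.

The weekday is Tuesday (ISO weekday 2).
That Tuesday belongs to ISO week 26 of ISO year 7832.

7832-W26-2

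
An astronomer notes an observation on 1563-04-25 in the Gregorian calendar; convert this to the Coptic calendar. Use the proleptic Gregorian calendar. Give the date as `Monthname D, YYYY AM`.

Parmouti 20, 1279 AM

Both dates share Julian Day Number 2292048; in the Coptic calendar that is 20 Parmouti 1279 AM.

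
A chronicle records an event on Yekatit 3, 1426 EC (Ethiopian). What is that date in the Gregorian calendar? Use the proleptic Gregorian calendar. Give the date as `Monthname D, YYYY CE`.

Julian Day Number of the source date = 2244854.
Converting JDN 2244854 to the Gregorian calendar gives 6 February 1434 CE.

February 6, 1434 CE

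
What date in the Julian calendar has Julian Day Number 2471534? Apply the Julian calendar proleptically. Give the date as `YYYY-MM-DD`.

2054-09-10

JDN 2471534 is 23 September 2054 in the Gregorian calendar.
In the Julian calendar that day is 2054-09-10.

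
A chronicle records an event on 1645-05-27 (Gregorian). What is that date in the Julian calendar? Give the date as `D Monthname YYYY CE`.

For dates in this range the Gregorian date is 10 days ahead of the Julian.
27 May 1645 Gregorian − 10 days → 17 May 1645 Julian.

17 May 1645 CE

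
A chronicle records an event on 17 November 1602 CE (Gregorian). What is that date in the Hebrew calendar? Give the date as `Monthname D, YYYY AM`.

Julian Day Number of the source date = 2306499.
Converting JDN 2306499 to the Hebrew calendar gives 3 Kislev 5363 AM.

Kislev 3, 5363 AM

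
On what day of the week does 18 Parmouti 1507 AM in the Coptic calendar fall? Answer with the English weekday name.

Sunday

This is JDN 2375323 (24 April 1791 Gregorian).
JDN 2375323 mod 7 = 6, and JDN 0 was a Monday, so this is a Sunday.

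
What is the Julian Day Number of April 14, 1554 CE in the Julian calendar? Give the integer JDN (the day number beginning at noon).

In the proleptic Gregorian calendar the same day is 24 April 1554.
JDN 2451545 is 1 January 2000 CE (Gregorian); the target day is −162785 days from there, so JDN = 2288760.

2288760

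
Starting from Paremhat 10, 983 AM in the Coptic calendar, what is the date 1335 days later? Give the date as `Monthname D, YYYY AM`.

Counting 1335 days forward from JDN 2183894 reaches JDN 2185229, which is Hathor 4, 987 AM.

Hathor 4, 987 AM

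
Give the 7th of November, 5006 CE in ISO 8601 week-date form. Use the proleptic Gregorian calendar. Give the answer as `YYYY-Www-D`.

5006-W45-5

The weekday is Friday (ISO weekday 5).
That Friday belongs to ISO week 45 of ISO year 5006.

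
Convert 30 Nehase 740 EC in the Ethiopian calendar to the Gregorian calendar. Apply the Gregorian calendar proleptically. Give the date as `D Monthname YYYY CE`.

Julian Day Number of the source date = 1994500.
Converting JDN 1994500 to the Gregorian calendar gives 27 August 748 CE.

27 August 748 CE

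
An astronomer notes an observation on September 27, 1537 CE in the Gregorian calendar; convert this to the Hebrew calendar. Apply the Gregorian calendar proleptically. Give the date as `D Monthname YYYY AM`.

12 Tishrei 5298 AM

Both dates share Julian Day Number 2282707; in the Hebrew calendar that is 12 Tishrei 5298 AM.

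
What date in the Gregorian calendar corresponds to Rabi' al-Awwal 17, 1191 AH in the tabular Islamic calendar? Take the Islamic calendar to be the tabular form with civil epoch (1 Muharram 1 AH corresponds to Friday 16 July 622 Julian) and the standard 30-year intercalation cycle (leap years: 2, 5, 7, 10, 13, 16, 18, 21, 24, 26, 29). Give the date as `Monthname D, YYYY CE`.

April 25, 1777 CE

Both dates share Julian Day Number 2370211; in the Gregorian calendar that is 25 April 1777 CE.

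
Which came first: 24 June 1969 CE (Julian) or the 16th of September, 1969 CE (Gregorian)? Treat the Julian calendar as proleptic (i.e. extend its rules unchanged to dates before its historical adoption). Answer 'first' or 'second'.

The two dates have Julian Day Numbers 2440410 and 2440481 respectively.
Since 2440410 < 2440481, the first date comes first.

first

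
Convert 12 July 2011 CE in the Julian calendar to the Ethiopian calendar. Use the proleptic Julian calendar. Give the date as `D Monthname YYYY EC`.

Julian Day Number of the source date = 2455768.
Converting JDN 2455768 to the Ethiopian calendar gives 18 Hamle 2003 EC.

18 Hamle 2003 EC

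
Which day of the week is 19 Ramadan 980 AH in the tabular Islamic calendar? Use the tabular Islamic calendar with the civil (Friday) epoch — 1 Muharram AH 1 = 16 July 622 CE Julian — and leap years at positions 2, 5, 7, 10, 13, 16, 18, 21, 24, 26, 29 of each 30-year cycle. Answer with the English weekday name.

In the proleptic Gregorian calendar this is 2 February 1573 (JDN 2295619).
JDN 2295619 mod 7 = 4, and JDN 0 was a Monday, so this is a Friday.

Friday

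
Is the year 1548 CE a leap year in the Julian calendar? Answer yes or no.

yes

1548 mod 4 = 0, so it is a leap year in the Julian calendar.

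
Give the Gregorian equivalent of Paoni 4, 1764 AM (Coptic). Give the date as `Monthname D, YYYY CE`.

Julian Day Number of the source date = 2469239.
Converting JDN 2469239 to the Gregorian calendar gives 11 June 2048 CE.

June 11, 2048 CE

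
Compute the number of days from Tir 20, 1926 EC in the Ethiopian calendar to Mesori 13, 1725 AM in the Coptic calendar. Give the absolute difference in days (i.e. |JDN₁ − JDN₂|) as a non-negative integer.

JDN of the first date = 2427466.
JDN of the second date = 2455063.
|2455063 − 2427466| = 27597.

27597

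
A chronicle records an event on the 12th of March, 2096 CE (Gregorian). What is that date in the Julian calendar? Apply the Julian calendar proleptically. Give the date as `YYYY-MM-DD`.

For dates in this range the Gregorian date is 13 days ahead of the Julian.
12 March 2096 Gregorian − 13 days → 28 February 2096 Julian.

2096-02-28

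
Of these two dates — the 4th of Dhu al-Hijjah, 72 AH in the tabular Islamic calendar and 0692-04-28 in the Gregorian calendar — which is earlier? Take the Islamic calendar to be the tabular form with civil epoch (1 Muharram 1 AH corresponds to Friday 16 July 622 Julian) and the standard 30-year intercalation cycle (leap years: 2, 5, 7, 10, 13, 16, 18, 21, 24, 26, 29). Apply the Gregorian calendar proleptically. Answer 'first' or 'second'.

second

Converting both to JDN: 1973928 vs 1973926; the smaller is the second.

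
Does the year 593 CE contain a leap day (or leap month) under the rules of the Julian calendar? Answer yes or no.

593 mod 4 = 1, so it is a common year in the Julian calendar.

no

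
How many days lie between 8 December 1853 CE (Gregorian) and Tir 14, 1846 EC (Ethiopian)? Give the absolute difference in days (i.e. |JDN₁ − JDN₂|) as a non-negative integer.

44

JDN of the first date = 2398196.
JDN of the second date = 2398240.
|2398240 − 2398196| = 44.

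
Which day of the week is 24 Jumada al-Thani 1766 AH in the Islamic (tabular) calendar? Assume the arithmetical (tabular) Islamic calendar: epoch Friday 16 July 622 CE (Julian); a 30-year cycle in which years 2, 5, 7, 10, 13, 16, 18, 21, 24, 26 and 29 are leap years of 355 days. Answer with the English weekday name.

Monday

Equivalently 17 June 2335 Gregorian, JDN 2574068.
2574068 ≡ 0 (mod 7); counting from Monday = 0 gives Monday.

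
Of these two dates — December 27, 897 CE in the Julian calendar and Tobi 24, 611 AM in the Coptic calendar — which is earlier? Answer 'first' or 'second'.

Converting both to JDN: 2049048 vs 2047975; the smaller is the second.

second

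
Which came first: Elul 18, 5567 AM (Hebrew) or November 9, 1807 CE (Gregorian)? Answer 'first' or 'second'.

The two dates have Julian Day Numbers 2381316 and 2381365 respectively.
Since 2381316 < 2381365, the first date comes first.

first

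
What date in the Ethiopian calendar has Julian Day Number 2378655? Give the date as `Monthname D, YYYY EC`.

Sene 2, 1792 EC

The Gregorian equivalent of JDN 2378655 is 8 June 1800.
In the Ethiopian calendar that day is Sene 2, 1792 EC.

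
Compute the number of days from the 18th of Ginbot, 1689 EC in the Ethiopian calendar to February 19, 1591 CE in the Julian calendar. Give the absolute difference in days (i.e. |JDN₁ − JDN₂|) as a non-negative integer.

JDN of the first date = 2341020.
JDN of the second date = 2302220.
|2302220 − 2341020| = 38800.

38800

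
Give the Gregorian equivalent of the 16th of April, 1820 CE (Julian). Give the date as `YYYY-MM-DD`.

1820-04-28

The Julian–Gregorian offset here is 12 days (Julian trailing).
16 April 1820 Julian + 12 days → 28 April 1820 Gregorian.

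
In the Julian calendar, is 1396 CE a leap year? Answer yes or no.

yes

1396 mod 4 = 0, so it is a leap year in the Julian calendar.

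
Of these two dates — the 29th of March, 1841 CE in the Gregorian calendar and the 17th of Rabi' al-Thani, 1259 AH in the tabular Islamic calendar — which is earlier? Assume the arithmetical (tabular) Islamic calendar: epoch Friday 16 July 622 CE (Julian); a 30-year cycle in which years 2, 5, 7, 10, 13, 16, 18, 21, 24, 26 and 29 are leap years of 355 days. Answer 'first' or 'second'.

first

First date → JDN 2393559; second date → JDN 2394338.
JDN 2393559 < JDN 2394338, so the first date is earlier.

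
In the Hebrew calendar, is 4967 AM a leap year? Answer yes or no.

yes

Hebrew year 4967 is year 8 of its 19-year Metonic cycle; leap years are at positions 3, 6, 8, 11, 14, 17, 19, so it is a leap year (13 months).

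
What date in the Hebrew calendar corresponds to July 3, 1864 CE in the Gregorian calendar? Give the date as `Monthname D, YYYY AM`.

Sivan 29, 5624 AM

Both dates share Julian Day Number 2402056; in the Hebrew calendar that is 29 Sivan 5624 AM.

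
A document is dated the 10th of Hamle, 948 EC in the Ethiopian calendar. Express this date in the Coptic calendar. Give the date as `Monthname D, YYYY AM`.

Both dates share Julian Day Number 2070422; in the Coptic calendar that is 10 Epip 672 AM.

Epip 10, 672 AM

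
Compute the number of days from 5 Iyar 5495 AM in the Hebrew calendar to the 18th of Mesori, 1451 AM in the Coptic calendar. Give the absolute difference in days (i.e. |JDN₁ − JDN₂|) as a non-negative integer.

JDN of the first date = 2354872.
JDN of the second date = 2354989.
|2354989 − 2354872| = 117.

117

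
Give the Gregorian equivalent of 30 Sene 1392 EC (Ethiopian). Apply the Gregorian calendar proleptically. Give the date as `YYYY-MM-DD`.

1400-07-03

Both dates share Julian Day Number 2232583; in the Gregorian calendar that is 3 July 1400 CE.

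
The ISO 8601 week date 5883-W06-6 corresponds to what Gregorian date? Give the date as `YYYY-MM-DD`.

5883-02-10

ISO week 1 of 5883 is the week containing the first Thursday of 5883.
Week 6, day 6 (Saturday) lands on 5883-02-10.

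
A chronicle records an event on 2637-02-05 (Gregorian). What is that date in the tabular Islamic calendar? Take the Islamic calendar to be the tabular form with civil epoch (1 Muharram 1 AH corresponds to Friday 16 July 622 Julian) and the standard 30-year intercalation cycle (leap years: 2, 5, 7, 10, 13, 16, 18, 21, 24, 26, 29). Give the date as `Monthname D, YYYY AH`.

Both dates share Julian Day Number 2684240; in the tabular Islamic calendar that is 18 Jumada al-Awwal 2077 AH.

Jumada al-Awwal 18, 2077 AH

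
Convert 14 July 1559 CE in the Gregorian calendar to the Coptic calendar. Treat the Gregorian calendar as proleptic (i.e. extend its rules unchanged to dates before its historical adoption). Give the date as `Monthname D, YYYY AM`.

Epip 10, 1275 AM

Both dates share Julian Day Number 2290667; in the Coptic calendar that is 10 Epip 1275 AM.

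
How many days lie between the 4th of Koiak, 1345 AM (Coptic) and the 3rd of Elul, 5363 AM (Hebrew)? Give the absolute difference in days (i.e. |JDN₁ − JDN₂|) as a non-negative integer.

JDN of the first date = 2316019.
JDN of the second date = 2306765.
|2306765 − 2316019| = 9254.

9254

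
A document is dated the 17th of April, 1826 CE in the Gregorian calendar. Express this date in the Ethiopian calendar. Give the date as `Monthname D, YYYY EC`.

Miyazya 10, 1818 EC

Both dates share Julian Day Number 2388099; in the Ethiopian calendar that is 10 Miyazya 1818 EC.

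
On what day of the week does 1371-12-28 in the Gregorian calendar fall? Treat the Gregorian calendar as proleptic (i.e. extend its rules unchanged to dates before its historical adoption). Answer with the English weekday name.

Saturday

Since JDN mod 7 = 5 (0 = Monday), the day is Saturday.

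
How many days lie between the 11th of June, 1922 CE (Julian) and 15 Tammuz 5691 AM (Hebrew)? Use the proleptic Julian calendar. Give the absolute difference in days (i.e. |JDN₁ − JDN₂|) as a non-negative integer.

JDN of the first date = 2423230.
JDN of the second date = 2426523.
|2426523 − 2423230| = 3293.

3293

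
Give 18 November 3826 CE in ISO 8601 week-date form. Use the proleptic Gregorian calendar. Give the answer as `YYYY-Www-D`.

The weekday is Saturday (ISO weekday 6).
That Saturday belongs to ISO week 46 of ISO year 3826.

3826-W46-6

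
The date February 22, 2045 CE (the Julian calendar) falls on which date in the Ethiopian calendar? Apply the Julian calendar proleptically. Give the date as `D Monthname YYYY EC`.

Julian Day Number of the source date = 2468047.
Converting JDN 2468047 to the Ethiopian calendar gives 28 Yekatit 2037 EC.

28 Yekatit 2037 EC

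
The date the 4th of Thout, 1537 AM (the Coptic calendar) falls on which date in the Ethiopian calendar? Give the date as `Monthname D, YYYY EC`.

Meskerem 4, 1813 EC

The source date corresponds to 13 September 1820 in the Gregorian calendar (JDN 2386057).
That day falls on 4 Meskerem 1813 EC in the Ethiopian calendar.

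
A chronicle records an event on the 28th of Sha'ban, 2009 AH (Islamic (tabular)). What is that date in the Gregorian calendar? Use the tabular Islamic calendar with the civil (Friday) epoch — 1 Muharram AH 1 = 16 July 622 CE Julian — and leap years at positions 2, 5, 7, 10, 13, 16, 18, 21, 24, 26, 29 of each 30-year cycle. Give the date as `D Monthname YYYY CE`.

24 May 2571 CE

Julian Day Number of the source date = 2660242.
Converting JDN 2660242 to the Gregorian calendar gives 24 May 2571 CE.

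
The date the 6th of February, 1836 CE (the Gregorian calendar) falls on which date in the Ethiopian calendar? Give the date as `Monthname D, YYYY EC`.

Tir 29, 1828 EC

Julian Day Number of the source date = 2391681.
Converting JDN 2391681 to the Ethiopian calendar gives 29 Tir 1828 EC.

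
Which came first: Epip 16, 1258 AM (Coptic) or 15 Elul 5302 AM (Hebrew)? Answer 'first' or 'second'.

first

The two dates have Julian Day Numbers 2284464 and 2284512 respectively.
Since 2284464 < 2284512, the first date comes first.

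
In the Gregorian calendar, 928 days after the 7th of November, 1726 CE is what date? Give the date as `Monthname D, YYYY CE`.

May 23, 1729 CE

The starting date is JDN 2351779; 2351779 + 928 = 2352707.
JDN 2352707 corresponds to May 23, 1729 CE.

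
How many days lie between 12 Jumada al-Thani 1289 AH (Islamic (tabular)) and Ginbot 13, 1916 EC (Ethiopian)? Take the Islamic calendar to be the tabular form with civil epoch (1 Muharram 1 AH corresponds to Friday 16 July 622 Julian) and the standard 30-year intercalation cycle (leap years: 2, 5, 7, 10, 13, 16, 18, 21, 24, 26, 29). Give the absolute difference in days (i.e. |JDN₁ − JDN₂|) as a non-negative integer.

18904

First date → JDN 2405023; second date → JDN 2423927.
The interval is |2405023 − 2423927| = 18904 days.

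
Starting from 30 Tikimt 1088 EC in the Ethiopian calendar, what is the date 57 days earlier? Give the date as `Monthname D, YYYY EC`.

Meskerem 3, 1088 EC

JDN of 30 Tikimt 1088 EC = 2121307.
2121307 − 57 = 2121250.
JDN 2121250 in the Ethiopian calendar is Meskerem 3, 1088 EC.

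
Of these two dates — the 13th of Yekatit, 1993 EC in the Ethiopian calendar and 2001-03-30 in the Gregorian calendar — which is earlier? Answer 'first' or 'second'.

first

First date → JDN 2451961; second date → JDN 2451999.
JDN 2451961 < JDN 2451999, so the first date is earlier.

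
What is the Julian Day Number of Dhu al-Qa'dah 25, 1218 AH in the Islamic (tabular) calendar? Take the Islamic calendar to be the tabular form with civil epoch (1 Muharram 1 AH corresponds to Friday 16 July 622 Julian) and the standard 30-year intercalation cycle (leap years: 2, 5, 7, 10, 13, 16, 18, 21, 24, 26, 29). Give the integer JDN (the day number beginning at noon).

Equivalently 7 March 1804 (Gregorian).
JDN 2451545 is 1 January 2000 CE (Gregorian); the target day is −71522 days from there, so JDN = 2380023.

2380023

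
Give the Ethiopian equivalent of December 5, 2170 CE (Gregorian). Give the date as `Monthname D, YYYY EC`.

Julian Day Number of the source date = 2513975.
Converting JDN 2513975 to the Ethiopian calendar gives 25 Hidar 2163 EC.

Hidar 25, 2163 EC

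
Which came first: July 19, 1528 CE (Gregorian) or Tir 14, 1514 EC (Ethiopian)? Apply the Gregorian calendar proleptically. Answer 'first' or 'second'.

second

Converting both to JDN: 2279350 vs 2276977; the smaller is the second.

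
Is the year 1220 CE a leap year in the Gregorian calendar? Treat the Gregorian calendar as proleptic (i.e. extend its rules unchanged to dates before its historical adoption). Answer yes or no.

yes

1220 is divisible by 4 and not by 100, so it is a leap year.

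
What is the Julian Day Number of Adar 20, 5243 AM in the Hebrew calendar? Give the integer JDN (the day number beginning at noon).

2262781

In the proleptic Gregorian calendar the same day is 8 March 1483.
JDN 2400001 is 17 November 1858 CE (Gregorian), MJD 0; the target day is −137220 days from there, so JDN = 2262781.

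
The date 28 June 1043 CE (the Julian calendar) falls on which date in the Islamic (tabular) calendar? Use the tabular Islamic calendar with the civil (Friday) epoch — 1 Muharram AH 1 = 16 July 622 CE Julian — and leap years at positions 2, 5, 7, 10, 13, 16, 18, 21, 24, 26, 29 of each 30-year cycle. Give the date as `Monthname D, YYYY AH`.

Both dates share Julian Day Number 2102192; in the tabular Islamic calendar that is 17 Dhu al-Qa'dah 434 AH.

Dhu al-Qa'dah 17, 434 AH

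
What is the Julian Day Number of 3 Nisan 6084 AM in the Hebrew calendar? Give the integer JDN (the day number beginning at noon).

2569971

Equivalently 29 March 2324 (Gregorian).
JDN 2451545 is 1 January 2000 CE (Gregorian); the target day is +118426 days from there, so JDN = 2569971.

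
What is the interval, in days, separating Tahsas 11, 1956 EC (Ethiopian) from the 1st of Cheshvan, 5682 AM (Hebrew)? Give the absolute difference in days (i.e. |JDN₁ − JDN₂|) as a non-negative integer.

First date → JDN 2438385; second date → JDN 2422996.
The interval is |2438385 − 2422996| = 15389 days.

15389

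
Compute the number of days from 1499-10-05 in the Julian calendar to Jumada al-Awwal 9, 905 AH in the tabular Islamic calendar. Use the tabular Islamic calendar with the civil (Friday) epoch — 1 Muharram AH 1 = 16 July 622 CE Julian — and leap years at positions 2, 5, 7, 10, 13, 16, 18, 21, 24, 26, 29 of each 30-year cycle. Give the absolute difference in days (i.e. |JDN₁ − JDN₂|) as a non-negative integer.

68

JDN of the first date = 2268845.
JDN of the second date = 2268913.
|2268913 − 2268845| = 68.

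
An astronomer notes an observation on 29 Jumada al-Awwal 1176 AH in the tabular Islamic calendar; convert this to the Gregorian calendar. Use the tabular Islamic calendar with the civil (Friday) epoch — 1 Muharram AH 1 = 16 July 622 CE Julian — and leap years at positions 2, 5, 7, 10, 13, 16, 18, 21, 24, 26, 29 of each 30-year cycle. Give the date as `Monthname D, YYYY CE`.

December 16, 1762 CE

Both dates share Julian Day Number 2364967; in the Gregorian calendar that is 16 December 1762 CE.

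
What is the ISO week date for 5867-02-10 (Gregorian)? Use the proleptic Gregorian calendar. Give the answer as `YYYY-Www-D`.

5867-W06-7

The weekday is Sunday (ISO weekday 7).
That Sunday belongs to ISO week 6 of ISO year 5867.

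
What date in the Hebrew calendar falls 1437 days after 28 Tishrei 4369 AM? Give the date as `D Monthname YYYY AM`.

Counting 1437 days forward from JDN 1943416 reaches JDN 1944853, which is 18 Tishrei 4373 AM.

18 Tishrei 4373 AM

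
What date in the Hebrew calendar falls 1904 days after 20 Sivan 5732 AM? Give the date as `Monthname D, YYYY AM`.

Elul 5, 5737 AM

JDN of 20 Sivan 5732 AM = 2441471.
2441471 + 1904 = 2443375.
JDN 2443375 in the Hebrew calendar is Elul 5, 5737 AM.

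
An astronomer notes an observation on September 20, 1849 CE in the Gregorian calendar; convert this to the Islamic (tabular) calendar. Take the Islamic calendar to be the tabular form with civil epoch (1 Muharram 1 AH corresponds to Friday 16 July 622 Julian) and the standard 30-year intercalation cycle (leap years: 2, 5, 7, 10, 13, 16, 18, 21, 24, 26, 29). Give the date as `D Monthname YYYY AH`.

3 Dhu al-Qa'dah 1265 AH

Both dates share Julian Day Number 2396656; in the tabular Islamic calendar that is 3 Dhu al-Qa'dah 1265 AH.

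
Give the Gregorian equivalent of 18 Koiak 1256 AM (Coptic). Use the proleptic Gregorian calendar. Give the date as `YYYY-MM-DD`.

Both dates share Julian Day Number 2283526; in the Gregorian calendar that is 25 December 1539 CE.

1539-12-25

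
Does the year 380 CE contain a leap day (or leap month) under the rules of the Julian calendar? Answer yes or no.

380 mod 4 = 0, so it is a leap year in the Julian calendar.

yes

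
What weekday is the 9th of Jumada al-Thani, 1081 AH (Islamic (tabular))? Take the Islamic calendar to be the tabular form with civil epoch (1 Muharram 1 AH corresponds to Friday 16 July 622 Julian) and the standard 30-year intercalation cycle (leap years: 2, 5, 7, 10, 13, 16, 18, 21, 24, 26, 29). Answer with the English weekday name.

Equivalently 24 October 1670 Gregorian, JDN 2331312.
Since JDN mod 7 = 4 (0 = Monday), the day is Friday.

Friday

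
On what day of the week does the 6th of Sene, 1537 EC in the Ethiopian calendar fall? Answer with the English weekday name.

Sunday

Equivalently 10 June 1545 Gregorian, JDN 2285520.
JDN 2285520 mod 7 = 6, and JDN 0 was a Monday, so this is a Sunday.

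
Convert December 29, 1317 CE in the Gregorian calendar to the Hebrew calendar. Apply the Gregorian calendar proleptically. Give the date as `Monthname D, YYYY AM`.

Tevet 16, 5078 AM

Julian Day Number of the source date = 2202447.
Converting JDN 2202447 to the Hebrew calendar gives 16 Tevet 5078 AM.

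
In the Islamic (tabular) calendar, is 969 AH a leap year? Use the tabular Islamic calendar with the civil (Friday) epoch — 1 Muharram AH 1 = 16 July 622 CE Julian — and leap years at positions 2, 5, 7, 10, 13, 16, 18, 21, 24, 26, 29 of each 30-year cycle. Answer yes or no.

no

Year 969 AH is year 9 of its 30-year cycle; leap positions are 2, 5, 7, 10, 13, 16, 18, 21, 24, 26, 29, so it is a common year (354 days).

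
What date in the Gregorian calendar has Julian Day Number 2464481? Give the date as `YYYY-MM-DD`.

2035-06-02

JDN 2451545 is 1 Jan 2000; 2464481 is +12936 days from there.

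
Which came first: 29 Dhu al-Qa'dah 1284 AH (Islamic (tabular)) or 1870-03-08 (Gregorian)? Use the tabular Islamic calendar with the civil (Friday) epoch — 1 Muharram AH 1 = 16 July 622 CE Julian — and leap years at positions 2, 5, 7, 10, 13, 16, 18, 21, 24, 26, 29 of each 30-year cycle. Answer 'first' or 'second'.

The two dates have Julian Day Numbers 2403415 and 2404130 respectively.
Since 2403415 < 2404130, the first date comes first.

first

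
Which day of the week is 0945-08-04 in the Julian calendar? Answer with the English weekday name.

Monday

In the proleptic Gregorian calendar this is 9 August 945 (JDN 2066435).
Since JDN mod 7 = 0 (0 = Monday), the day is Monday.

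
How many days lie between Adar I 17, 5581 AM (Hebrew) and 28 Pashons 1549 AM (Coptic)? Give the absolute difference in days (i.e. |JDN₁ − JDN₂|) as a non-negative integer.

JDN of the first date = 2386216.
JDN of the second date = 2390704.
|2390704 − 2386216| = 4488.

4488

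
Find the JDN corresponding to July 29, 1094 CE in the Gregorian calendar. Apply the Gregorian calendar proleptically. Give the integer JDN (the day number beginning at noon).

JDN 2451545 is 1 January 2000 CE (Gregorian); the target day is −330700 days from there, so JDN = 2120845.

2120845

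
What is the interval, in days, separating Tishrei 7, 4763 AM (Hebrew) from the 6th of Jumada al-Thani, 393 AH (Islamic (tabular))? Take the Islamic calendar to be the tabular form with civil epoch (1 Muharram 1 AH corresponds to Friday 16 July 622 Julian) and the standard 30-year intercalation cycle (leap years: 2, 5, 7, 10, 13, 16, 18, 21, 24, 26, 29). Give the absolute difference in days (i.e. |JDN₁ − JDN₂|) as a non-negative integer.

JDN of the first date = 2087297.
JDN of the second date = 2087505.
|2087505 − 2087297| = 208.

208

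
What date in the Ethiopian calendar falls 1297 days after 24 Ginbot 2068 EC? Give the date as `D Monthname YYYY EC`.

Counting 1297 days forward from JDN 2479456 reaches JDN 2480753, which is 10 Tahsas 2072 EC.

10 Tahsas 2072 EC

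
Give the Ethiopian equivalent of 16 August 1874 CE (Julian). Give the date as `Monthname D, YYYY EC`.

Both dates share Julian Day Number 2405764; in the Ethiopian calendar that is 23 Nehase 1866 EC.

Nehase 23, 1866 EC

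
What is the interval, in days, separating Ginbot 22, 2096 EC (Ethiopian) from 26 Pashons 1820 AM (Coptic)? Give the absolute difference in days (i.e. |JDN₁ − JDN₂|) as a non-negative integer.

4

JDN of the first date = 2489681.
JDN of the second date = 2489685.
|2489685 − 2489681| = 4.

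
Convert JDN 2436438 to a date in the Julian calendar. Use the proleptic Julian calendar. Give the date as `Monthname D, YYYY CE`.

The Gregorian equivalent of JDN 2436438 is 22 August 1958.
In the Julian calendar that day is August 9, 1958 CE.

August 9, 1958 CE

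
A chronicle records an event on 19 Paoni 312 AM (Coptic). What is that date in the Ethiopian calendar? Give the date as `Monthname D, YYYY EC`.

Sene 19, 588 EC

Both dates share Julian Day Number 1938911; in the Ethiopian calendar that is 19 Sene 588 EC.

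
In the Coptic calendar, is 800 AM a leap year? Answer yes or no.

no

800 mod 4 = 0; in the Coptic calendar a year is leap when year mod 4 = 3, so it is a common year.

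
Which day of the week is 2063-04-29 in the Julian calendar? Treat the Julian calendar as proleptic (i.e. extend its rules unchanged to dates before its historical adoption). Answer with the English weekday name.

Equivalently 12 May 2063 Gregorian, JDN 2474687.
Since JDN mod 7 = 5 (0 = Monday), the day is Saturday.

Saturday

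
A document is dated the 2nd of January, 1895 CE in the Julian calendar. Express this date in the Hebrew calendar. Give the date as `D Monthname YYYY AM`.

The source date corresponds to 14 January 1895 in the Gregorian calendar (JDN 2413208).
That day falls on 18 Tevet 5655 AM in the Hebrew calendar.

18 Tevet 5655 AM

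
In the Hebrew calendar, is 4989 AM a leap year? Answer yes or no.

yes

Hebrew year 4989 is year 11 of its 19-year Metonic cycle; leap years are at positions 3, 6, 8, 11, 14, 17, 19, so it is a leap year (13 months).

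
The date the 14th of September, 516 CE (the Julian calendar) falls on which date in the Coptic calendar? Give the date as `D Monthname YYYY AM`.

17 Thout 233 AM

Both dates share Julian Day Number 1909784; in the Coptic calendar that is 17 Thout 233 AM.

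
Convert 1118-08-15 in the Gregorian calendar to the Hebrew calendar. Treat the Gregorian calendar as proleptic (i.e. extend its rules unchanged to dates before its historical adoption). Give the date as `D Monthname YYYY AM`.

18 Av 4878 AM

Both dates share Julian Day Number 2129627; in the Hebrew calendar that is 18 Av 4878 AM.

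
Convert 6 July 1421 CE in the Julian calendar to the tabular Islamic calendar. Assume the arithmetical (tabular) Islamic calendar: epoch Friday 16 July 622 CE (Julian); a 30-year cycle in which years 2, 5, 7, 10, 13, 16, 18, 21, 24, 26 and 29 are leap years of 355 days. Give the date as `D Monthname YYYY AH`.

Julian Day Number of the source date = 2240265.
Converting JDN 2240265 to the tabular Islamic calendar gives 5 Rajab 824 AH.

5 Rajab 824 AH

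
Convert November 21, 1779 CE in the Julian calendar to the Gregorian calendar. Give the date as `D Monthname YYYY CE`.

The Julian–Gregorian offset here is 11 days (Julian trailing).
21 November 1779 Julian + 11 days → 2 December 1779 Gregorian.

2 December 1779 CE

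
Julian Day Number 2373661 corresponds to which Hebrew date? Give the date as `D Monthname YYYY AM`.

JDN 2373661 is 5 October 1786 in the Gregorian calendar.
In the Hebrew calendar that day is 13 Tishrei 5547 AM.

13 Tishrei 5547 AM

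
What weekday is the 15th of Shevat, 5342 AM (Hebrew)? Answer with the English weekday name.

In the Gregorian calendar this is 18 January 1582 (JDN 2298891).
Since JDN mod 7 = 0 (0 = Monday), the day is Monday.

Monday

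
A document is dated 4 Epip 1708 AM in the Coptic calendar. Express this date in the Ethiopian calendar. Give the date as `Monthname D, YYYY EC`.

Julian Day Number of the source date = 2448815.
Converting JDN 2448815 to the Ethiopian calendar gives 4 Hamle 1984 EC.

Hamle 4, 1984 EC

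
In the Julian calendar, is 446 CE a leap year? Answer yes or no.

446 mod 4 = 2, so it is a common year in the Julian calendar.

no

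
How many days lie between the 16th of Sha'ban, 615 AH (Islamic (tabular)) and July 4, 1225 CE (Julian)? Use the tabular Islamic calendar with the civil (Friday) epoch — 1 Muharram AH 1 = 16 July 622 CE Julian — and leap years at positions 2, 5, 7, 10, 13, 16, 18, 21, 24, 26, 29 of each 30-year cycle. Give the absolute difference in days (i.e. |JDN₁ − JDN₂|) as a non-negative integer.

2431

First date → JDN 2166243; second date → JDN 2168674.
The interval is |2166243 − 2168674| = 2431 days.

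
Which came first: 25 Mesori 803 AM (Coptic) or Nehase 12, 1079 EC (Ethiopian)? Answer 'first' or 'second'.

second

The two dates have Julian Day Numbers 2118314 and 2118301 respectively.
Since 2118301 < 2118314, the second date comes first.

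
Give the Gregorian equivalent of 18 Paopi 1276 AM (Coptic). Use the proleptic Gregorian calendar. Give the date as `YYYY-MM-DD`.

Julian Day Number of the source date = 2290771.
Converting JDN 2290771 to the Gregorian calendar gives 26 October 1559 CE.

1559-10-26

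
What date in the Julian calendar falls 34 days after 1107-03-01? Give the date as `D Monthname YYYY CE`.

JDN of 1107-03-01 = 2125449.
2125449 + 34 = 2125483.
JDN 2125483 in the Julian calendar is 4 April 1107 CE.

4 April 1107 CE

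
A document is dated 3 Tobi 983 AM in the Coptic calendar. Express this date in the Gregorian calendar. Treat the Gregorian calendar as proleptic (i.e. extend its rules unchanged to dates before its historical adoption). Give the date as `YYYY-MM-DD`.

1267-01-05

Julian Day Number of the source date = 2183827.
Converting JDN 2183827 to the Gregorian calendar gives 5 January 1267 CE.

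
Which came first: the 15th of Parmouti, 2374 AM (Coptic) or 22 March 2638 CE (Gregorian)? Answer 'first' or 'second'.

second

First date → JDN 2691992; second date → JDN 2684650.
JDN 2684650 < JDN 2691992, so the second date is earlier.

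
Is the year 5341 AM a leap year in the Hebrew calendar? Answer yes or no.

no

Hebrew year 5341 is year 2 of its 19-year Metonic cycle; leap years are at positions 3, 6, 8, 11, 14, 17, 19, so it is a common year (12 months).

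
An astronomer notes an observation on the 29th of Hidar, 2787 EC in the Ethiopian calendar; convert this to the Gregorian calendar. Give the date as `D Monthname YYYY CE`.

Julian Day Number of the source date = 2741895.
Converting JDN 2741895 to the Gregorian calendar gives 14 December 2794 CE.

14 December 2794 CE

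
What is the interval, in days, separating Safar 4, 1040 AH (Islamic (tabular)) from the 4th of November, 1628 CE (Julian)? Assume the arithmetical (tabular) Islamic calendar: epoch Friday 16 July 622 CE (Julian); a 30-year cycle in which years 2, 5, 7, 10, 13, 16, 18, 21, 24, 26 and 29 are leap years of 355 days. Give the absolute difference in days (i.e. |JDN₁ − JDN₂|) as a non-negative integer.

JDN of the first date = 2316660.
JDN of the second date = 2315993.
|2315993 − 2316660| = 667.

667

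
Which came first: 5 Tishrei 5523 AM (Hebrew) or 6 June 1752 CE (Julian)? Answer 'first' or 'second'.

Converting both to JDN: 2364882 vs 2361133; the smaller is the second.

second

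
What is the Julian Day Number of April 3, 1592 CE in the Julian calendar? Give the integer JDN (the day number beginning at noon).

Equivalently 13 April 1592 (Gregorian).
JDN 2299161 is 15 October 1582 CE (Gregorian); the target day is +3468 days from there, so JDN = 2302629.

2302629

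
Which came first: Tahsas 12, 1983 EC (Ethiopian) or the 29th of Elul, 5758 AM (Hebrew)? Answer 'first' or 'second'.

first

First date → JDN 2448247; second date → JDN 2451077.
JDN 2448247 < JDN 2451077, so the first date is earlier.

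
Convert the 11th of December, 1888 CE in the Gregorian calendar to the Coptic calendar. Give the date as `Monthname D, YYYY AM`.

Koiak 3, 1605 AM

Both dates share Julian Day Number 2410983; in the Coptic calendar that is 3 Koiak 1605 AM.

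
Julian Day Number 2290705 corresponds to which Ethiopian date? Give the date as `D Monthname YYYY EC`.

18 Nehase 1551 EC

The proleptic Gregorian equivalent of JDN 2290705 is 21 August 1559.
In the Ethiopian calendar that day is 18 Nehase 1551 EC.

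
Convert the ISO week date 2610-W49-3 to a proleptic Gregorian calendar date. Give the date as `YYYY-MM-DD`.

ISO week 1 of 2610 is the week containing the first Thursday of 2610.
Week 49, day 3 (Wednesday) lands on 2610-12-05.

2610-12-05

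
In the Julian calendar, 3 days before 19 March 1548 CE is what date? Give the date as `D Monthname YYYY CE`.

16 March 1548 CE

Counting 3 days back from JDN 2286543 reaches JDN 2286540, which is 16 March 1548 CE.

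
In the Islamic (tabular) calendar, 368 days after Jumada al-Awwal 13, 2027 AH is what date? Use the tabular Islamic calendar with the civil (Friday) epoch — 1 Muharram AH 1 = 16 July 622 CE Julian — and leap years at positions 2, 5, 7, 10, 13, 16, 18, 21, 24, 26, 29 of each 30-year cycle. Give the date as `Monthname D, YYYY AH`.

Counting 368 days forward from JDN 2666517 reaches JDN 2666885, which is Jumada al-Awwal 27, 2028 AH.

Jumada al-Awwal 27, 2028 AH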